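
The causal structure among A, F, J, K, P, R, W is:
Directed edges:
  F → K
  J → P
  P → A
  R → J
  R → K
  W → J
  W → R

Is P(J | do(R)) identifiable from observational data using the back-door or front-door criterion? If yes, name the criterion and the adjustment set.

desc(R)\{R}={A,J,K,P}; candidates ⊆ {F,W}.
size 0: {}; under {} R still reaches {A,J,P,W} ∋ J.
{W}: R⊥J given {W} in G with R→· removed — back-door holds.
P(J|do(R)) = Σ_{W} P(J|R,W)·P(W).

P(J|do(R)): backdoor, adjust for {W}.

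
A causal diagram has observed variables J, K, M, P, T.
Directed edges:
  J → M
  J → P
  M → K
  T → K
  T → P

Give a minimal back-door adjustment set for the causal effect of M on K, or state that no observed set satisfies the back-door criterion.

M→K: minimal back-door set ∅.

desc(M)\{M}={K}; candidates ⊆ {J,P,T}.
∅: M⊥K given ∅ in G with M→· removed — back-door holds.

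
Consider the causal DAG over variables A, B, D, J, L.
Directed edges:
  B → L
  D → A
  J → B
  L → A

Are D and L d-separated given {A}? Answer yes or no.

Bayes-Ball from D | {A} reaches {B,J,L}.
L ∈ reach(D|{A}) ⇒ D ⊥̸ L | {A}.

No — D and L are d-connected given {A}.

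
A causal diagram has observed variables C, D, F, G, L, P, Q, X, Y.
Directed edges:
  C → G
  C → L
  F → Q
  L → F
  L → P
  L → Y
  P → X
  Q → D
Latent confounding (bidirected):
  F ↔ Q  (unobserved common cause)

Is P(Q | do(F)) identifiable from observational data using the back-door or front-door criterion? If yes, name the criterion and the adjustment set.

desc(F)\{F}={D,Q}; candidates ⊆ {C,G,L,P,X,Y}.
F↔Q: latent back-door arc(s) into F.
size 0: {}; under {} F still reaches {C,D,G,L,P,Q,X,Y} ∋ Q.
size 1: {C}, {G}, {L} …(+3); under {C} F still reaches {D,L,P,Q,X,Y} ∋ Q.
size 2: {C,G}, {C,L}, {C,P} …(+12); under {C,G} F still reaches {D,L,P,Q,X,Y} ∋ Q.
F↔Q cannot be blocked by any observed set — no back-door set.
No mediator lies on a directed F→…→Q path.
Neither criterion identifies P(Q|do(F)) in this graph.

P(Q|do(F)): not identifiable (no BD/FD set).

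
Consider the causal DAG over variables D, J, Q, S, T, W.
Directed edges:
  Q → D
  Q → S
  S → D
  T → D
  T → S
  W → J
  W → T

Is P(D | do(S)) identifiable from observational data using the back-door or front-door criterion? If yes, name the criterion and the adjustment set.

P(D|do(S)): backdoor, adjust for {Q, T}.

desc(S)\{S}={D}; candidates ⊆ {J,Q,T,W}.
size 0: {}; under {} S still reaches {D,J,Q,T,W} ∋ D.
size 1: {J}, {Q}, {T} …(+1); under {J} S still reaches {D,Q,T,W} ∋ D.
{Q,T}: S⊥D given {Q,T} in G with S→· removed — back-door holds.
P(D|do(S)) = Σ_{Q,T} P(D|S,Q,T)·P(Q,T).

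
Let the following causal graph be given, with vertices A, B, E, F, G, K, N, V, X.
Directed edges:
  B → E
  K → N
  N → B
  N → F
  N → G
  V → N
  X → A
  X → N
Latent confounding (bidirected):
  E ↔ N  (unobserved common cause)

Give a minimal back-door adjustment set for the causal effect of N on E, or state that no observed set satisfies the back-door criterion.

N→E: no observed back-door set.

desc(N)\{N}={B,E,F,G}; candidates ⊆ {A,K,V,X}.
N↔E: latent back-door arc(s) into N.
size 0: {}; under {} N still reaches {A,E,K,V,X} ∋ E.
size 1: {A}, {K}, {V} …(+1); under {A} N still reaches {E,K,V,X} ∋ E.
size 2: {A,K}, {A,V}, {A,X} …(+3); under {A,K} N still reaches {E,V,X} ∋ E.
N↔E cannot be blocked by any observed set — no back-door set.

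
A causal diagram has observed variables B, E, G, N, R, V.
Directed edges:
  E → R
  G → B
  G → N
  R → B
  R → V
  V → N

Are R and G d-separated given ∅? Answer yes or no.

Bayes-Ball from R | ∅ reaches {B,E,N,V}.
G ∉ reach(R|∅) ⇒ R ⊥ G | ∅.

Yes — R ⊥ G | ∅.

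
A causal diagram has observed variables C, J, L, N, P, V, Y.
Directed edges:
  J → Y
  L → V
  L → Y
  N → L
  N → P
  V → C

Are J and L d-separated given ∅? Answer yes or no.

Bayes-Ball from J | ∅ reaches {Y}.
L ∉ reach(J|∅) ⇒ J ⊥ L | ∅.

Yes — J ⊥ L | ∅.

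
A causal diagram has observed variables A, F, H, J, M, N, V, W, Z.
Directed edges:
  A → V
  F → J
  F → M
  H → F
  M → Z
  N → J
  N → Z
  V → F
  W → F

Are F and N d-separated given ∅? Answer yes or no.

Yes — F ⊥ N | ∅.

Bayes-Ball from F | ∅ reaches {A,H,J,M,V,W,Z}.
N ∉ reach(F|∅) ⇒ F ⊥ N | ∅.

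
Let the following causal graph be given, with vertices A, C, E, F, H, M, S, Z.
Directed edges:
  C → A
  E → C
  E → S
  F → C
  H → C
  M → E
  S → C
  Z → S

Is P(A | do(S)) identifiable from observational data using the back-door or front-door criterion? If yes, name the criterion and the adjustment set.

desc(S)\{S}={A,C}; candidates ⊆ {E,F,H,M,Z}.
size 0: {}; under {} S still reaches {A,C,E,M,Z} ∋ A.
{E}: S⊥A given {E} in G with S→· removed — back-door holds.
P(A|do(S)) = Σ_{E} P(A|S,E)·P(E).

P(A|do(S)): backdoor, adjust for {E}.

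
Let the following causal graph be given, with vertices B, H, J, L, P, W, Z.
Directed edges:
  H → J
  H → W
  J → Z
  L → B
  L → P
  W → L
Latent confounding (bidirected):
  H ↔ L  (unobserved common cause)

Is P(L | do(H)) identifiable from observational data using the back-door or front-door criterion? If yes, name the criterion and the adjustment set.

desc(H)\{H}={B,J,L,P,W,Z}; candidates ⊆ {—}.
H↔L: latent back-door arc(s) into H.
size 0: {}; under {} H still reaches {B,L,P} ∋ L.
H↔L cannot be blocked by any observed set — no back-door set.
{W}: (i) intercepts every directed H→L path; (ii) no back-door H→{W}; (iii) {H} blocks every back-door {W}→L. Front-door holds.
P(L|do(H)) = Σ_{W} P(W|H) Σ_{H'} P(L|W,H')P(H').

P(L|do(H)): frontdoor, adjust for {W}.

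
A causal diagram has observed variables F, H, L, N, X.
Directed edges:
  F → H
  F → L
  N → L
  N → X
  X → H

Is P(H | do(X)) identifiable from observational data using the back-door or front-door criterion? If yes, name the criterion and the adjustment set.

P(H|do(X)): backdoor, adjust for ∅.

desc(X)\{X}={H}; candidates ⊆ {F,L,N}.
∅: X⊥H given ∅ in G with X→· removed — back-door holds.
P(H|do(X)) = P(H|X) — no adjustment needed.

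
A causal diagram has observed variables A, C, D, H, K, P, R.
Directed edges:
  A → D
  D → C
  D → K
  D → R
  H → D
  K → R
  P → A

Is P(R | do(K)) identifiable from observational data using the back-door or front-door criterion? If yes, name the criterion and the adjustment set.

desc(K)\{K}={R}; candidates ⊆ {A,C,D,H,P}.
size 0: {}; under {} K still reaches {A,C,D,H,P,R} ∋ R.
{D}: K⊥R given {D} in G with K→· removed — back-door holds.
P(R|do(K)) = Σ_{D} P(R|K,D)·P(D).

P(R|do(K)): backdoor, adjust for {D}.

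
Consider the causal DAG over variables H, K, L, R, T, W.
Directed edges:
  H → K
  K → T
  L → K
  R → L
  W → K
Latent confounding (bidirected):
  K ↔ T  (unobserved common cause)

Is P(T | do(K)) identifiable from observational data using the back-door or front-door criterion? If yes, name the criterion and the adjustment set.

P(T|do(K)): not identifiable (no BD/FD set).

desc(K)\{K}={T}; candidates ⊆ {H,L,R,W}.
K↔T: latent back-door arc(s) into K.
size 0: {}; under {} K still reaches {H,L,R,T,W} ∋ T.
size 1: {H}, {L}, {R} …(+1); under {H} K still reaches {L,R,T,W} ∋ T.
size 2: {H,L}, {H,R}, {H,W} …(+3); under {H,L} K still reaches {T,W} ∋ T.
K↔T cannot be blocked by any observed set — no back-door set.
No mediator lies on a directed K→…→T path.
Neither criterion identifies P(T|do(K)) in this graph.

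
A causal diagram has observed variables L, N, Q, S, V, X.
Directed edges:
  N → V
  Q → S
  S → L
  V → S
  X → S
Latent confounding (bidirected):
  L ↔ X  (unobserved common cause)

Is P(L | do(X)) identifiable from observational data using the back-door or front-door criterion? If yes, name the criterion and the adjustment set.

P(L|do(X)): frontdoor, adjust for {S}.

desc(X)\{X}={L,S}; candidates ⊆ {N,Q,V}.
X↔L: latent back-door arc(s) into X.
size 0: {}; under {} X still reaches {L} ∋ L.
size 1: {N}, {Q}, {V}; under {N} X still reaches {L} ∋ L.
size 2: {N,Q}, {N,V}, {Q,V}; under {N,Q} X still reaches {L} ∋ L.
X↔L cannot be blocked by any observed set — no back-door set.
{S}: (i) intercepts every directed X→L path; (ii) no back-door X→{S}; (iii) {X} blocks every back-door {S}→L. Front-door holds.
P(L|do(X)) = Σ_{S} P(S|X) Σ_{X'} P(L|S,X')P(X').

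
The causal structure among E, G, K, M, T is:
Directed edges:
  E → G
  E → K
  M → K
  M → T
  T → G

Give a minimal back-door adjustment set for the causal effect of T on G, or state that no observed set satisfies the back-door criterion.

T→G: minimal back-door set ∅.

desc(T)\{T}={G}; candidates ⊆ {E,K,M}.
∅: T⊥G given ∅ in G with T→· removed — back-door holds.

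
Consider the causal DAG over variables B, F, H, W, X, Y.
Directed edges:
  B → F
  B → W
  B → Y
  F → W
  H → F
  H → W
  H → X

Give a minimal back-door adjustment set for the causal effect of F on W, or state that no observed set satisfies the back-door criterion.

F→W: minimal back-door set {B, H}.

desc(F)\{F}={W}; candidates ⊆ {B,H,X,Y}.
size 0: {}; under {} F still reaches {B,H,W,X,Y} ∋ W.
size 1: {B}, {H}, {X} …(+1); under {B} F still reaches {H,W,X} ∋ W.
{B,H}: F⊥W given {B,H} in G with F→· removed — back-door holds.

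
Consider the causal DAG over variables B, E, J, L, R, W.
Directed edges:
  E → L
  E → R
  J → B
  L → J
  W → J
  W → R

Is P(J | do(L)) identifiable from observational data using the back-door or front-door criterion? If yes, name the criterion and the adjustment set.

P(J|do(L)): backdoor, adjust for ∅.

desc(L)\{L}={B,J}; candidates ⊆ {E,R,W}.
∅: L⊥J given ∅ in G with L→· removed — back-door holds.
P(J|do(L)) = P(J|L) — no adjustment needed.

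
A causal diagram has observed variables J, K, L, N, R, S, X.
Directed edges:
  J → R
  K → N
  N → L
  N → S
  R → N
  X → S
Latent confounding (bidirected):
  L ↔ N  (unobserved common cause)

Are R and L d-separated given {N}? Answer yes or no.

Bayes-Ball from R | {N} reaches {J,K,L}.
L ∈ reach(R|{N}) ⇒ R ⊥̸ L | {N}.

No — R and L are d-connected given {N}.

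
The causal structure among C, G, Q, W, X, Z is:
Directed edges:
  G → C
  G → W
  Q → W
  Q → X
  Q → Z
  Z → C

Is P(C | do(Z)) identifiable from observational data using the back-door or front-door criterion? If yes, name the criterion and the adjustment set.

P(C|do(Z)): backdoor, adjust for ∅.

desc(Z)\{Z}={C}; candidates ⊆ {G,Q,W,X}.
∅: Z⊥C given ∅ in G with Z→· removed — back-door holds.
P(C|do(Z)) = P(C|Z) — no adjustment needed.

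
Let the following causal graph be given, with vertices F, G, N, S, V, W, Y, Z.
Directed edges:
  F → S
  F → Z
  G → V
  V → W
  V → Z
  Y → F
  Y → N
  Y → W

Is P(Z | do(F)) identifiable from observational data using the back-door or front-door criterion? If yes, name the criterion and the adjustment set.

P(Z|do(F)): backdoor, adjust for ∅.

desc(F)\{F}={S,Z}; candidates ⊆ {G,N,V,W,Y}.
∅: F⊥Z given ∅ in G with F→· removed — back-door holds.
P(Z|do(F)) = P(Z|F) — no adjustment needed.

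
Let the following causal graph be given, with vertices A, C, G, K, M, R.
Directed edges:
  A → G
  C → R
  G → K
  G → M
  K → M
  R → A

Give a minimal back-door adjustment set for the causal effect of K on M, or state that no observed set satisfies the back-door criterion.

desc(K)\{K}={M}; candidates ⊆ {A,C,G,R}.
size 0: {}; under {} K still reaches {A,C,G,M,R} ∋ M.
{G}: K⊥M given {G} in G with K→· removed — back-door holds.

K→M: minimal back-door set {G}.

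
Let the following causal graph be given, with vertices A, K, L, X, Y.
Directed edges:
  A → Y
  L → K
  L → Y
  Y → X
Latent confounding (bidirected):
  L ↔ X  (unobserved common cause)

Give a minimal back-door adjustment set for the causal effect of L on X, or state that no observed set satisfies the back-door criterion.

L→X: no observed back-door set.

desc(L)\{L}={K,X,Y}; candidates ⊆ {A}.
L↔X: latent back-door arc(s) into L.
size 0: {}; under {} L still reaches {X} ∋ X.
size 1: {A}; under {A} L still reaches {X} ∋ X.
L↔X cannot be blocked by any observed set — no back-door set.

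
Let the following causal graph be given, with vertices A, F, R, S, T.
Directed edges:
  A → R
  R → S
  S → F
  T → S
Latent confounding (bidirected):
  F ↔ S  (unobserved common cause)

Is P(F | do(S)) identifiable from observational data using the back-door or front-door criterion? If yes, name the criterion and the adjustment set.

desc(S)\{S}={F}; candidates ⊆ {A,R,T}.
S↔F: latent back-door arc(s) into S.
size 0: {}; under {} S still reaches {A,F,R,T} ∋ F.
size 1: {A}, {R}, {T}; under {A} S still reaches {F,R,T} ∋ F.
size 2: {A,R}, {A,T}, {R,T}; under {A,R} S still reaches {F,T} ∋ F.
S↔F cannot be blocked by any observed set — no back-door set.
No mediator lies on a directed S→…→F path.
Neither criterion identifies P(F|do(S)) in this graph.

P(F|do(S)): not identifiable (no BD/FD set).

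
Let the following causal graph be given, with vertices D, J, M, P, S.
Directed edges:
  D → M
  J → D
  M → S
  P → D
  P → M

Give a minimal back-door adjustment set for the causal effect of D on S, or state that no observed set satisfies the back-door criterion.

D→S: minimal back-door set {P}.

desc(D)\{D}={M,S}; candidates ⊆ {J,P}.
size 0: {}; under {} D still reaches {J,M,P,S} ∋ S.
{P}: D⊥S given {P} in G with D→· removed — back-door holds.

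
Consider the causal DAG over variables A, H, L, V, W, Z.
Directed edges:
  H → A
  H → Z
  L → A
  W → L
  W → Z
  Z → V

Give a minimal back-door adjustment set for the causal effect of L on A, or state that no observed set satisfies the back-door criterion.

L→A: minimal back-door set ∅.

desc(L)\{L}={A}; candidates ⊆ {H,V,W,Z}.
∅: L⊥A given ∅ in G with L→· removed — back-door holds.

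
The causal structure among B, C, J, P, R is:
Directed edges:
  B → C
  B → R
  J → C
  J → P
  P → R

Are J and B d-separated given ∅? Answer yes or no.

Yes — J ⊥ B | ∅.

Bayes-Ball from J | ∅ reaches {C,P,R}.
B ∉ reach(J|∅) ⇒ J ⊥ B | ∅.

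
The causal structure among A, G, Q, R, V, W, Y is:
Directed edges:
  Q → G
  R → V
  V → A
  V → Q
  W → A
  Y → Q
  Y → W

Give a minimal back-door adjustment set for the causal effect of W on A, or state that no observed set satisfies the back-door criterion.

desc(W)\{W}={A}; candidates ⊆ {G,Q,R,V,Y}.
∅: W⊥A given ∅ in G with W→· removed — back-door holds.

W→A: minimal back-door set ∅.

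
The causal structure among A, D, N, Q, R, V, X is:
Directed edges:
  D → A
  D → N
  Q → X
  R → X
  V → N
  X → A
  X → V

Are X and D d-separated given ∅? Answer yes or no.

Yes — X ⊥ D | ∅.

Bayes-Ball from X | ∅ reaches {A,N,Q,R,V}.
D ∉ reach(X|∅) ⇒ X ⊥ D | ∅.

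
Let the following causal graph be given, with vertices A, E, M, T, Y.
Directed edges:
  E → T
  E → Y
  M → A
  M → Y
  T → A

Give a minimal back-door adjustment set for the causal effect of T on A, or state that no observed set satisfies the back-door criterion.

T→A: minimal back-door set ∅.

desc(T)\{T}={A}; candidates ⊆ {E,M,Y}.
∅: T⊥A given ∅ in G with T→· removed — back-door holds.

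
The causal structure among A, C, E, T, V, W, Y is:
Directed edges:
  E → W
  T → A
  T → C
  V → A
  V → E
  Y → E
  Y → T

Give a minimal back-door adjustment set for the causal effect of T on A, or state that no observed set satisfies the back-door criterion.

desc(T)\{T}={A,C}; candidates ⊆ {E,V,W,Y}.
∅: T⊥A given ∅ in G with T→· removed — back-door holds.

T→A: minimal back-door set ∅.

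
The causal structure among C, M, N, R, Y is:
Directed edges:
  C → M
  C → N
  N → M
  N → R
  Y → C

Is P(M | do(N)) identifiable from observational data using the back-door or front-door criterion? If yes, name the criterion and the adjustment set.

P(M|do(N)): backdoor, adjust for {C}.

desc(N)\{N}={M,R}; candidates ⊆ {C,Y}.
size 0: {}; under {} N still reaches {C,M,Y} ∋ M.
{C}: N⊥M given {C} in G with N→· removed — back-door holds.
P(M|do(N)) = Σ_{C} P(M|N,C)·P(C).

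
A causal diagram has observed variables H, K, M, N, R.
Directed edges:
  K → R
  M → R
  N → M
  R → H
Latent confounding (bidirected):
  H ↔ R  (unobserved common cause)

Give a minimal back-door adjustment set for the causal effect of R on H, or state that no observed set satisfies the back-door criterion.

R→H: no observed back-door set.

desc(R)\{R}={H}; candidates ⊆ {K,M,N}.
R↔H: latent back-door arc(s) into R.
size 0: {}; under {} R still reaches {H,K,M,N} ∋ H.
size 1: {K}, {M}, {N}; under {K} R still reaches {H,M,N} ∋ H.
size 2: {K,M}, {K,N}, {M,N}; under {K,M} R still reaches {H} ∋ H.
R↔H cannot be blocked by any observed set — no back-door set.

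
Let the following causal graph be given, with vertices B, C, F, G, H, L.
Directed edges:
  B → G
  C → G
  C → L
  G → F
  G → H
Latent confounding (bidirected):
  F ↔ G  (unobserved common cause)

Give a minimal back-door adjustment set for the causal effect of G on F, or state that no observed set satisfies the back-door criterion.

desc(G)\{G}={F,H}; candidates ⊆ {B,C,L}.
G↔F: latent back-door arc(s) into G.
size 0: {}; under {} G still reaches {B,C,F,L} ∋ F.
size 1: {B}, {C}, {L}; under {B} G still reaches {C,F,L} ∋ F.
size 2: {B,C}, {B,L}, {C,L}; under {B,C} G still reaches {F} ∋ F.
G↔F cannot be blocked by any observed set — no back-door set.

G→F: no observed back-door set.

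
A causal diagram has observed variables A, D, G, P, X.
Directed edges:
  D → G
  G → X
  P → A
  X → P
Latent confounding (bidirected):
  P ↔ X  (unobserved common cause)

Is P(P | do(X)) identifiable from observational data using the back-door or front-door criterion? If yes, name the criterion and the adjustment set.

desc(X)\{X}={A,P}; candidates ⊆ {D,G}.
X↔P: latent back-door arc(s) into X.
size 0: {}; under {} X still reaches {A,D,G,P} ∋ P.
size 1: {D}, {G}; under {D} X still reaches {A,G,P} ∋ P.
size 2: {D,G}; under {D,G} X still reaches {A,P} ∋ P.
X↔P cannot be blocked by any observed set — no back-door set.
No mediator lies on a directed X→…→P path.
Neither criterion identifies P(P|do(X)) in this graph.

P(P|do(X)): not identifiable (no BD/FD set).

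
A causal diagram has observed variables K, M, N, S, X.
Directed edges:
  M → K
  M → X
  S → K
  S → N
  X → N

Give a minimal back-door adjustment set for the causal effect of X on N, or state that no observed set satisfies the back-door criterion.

X→N: minimal back-door set ∅.

desc(X)\{X}={N}; candidates ⊆ {K,M,S}.
∅: X⊥N given ∅ in G with X→· removed — back-door holds.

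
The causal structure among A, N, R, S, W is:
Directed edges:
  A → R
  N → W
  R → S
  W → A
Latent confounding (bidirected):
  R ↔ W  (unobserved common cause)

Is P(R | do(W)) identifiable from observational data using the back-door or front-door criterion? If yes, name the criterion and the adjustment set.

desc(W)\{W}={A,R,S}; candidates ⊆ {N}.
W↔R: latent back-door arc(s) into W.
size 0: {}; under {} W still reaches {N,R,S} ∋ R.
size 1: {N}; under {N} W still reaches {R,S} ∋ R.
W↔R cannot be blocked by any observed set — no back-door set.
{A}: (i) intercepts every directed W→R path; (ii) no back-door W→{A}; (iii) {W} blocks every back-door {A}→R. Front-door holds.
P(R|do(W)) = Σ_{A} P(A|W) Σ_{W'} P(R|A,W')P(W').

P(R|do(W)): frontdoor, adjust for {A}.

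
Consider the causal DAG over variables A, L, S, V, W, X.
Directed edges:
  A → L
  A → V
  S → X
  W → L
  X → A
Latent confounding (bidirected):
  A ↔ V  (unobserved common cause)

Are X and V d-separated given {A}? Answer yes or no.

Bayes-Ball from X | {A} reaches {S,V}.
V ∈ reach(X|{A}) ⇒ X ⊥̸ V | {A}.

No — X and V are d-connected given {A}.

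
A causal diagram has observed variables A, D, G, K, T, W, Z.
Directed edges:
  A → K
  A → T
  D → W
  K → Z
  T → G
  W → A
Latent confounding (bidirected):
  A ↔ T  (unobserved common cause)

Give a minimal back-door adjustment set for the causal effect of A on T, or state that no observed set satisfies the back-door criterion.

desc(A)\{A}={G,K,T,Z}; candidates ⊆ {D,W}.
A↔T: latent back-door arc(s) into A.
size 0: {}; under {} A still reaches {D,G,T,W} ∋ T.
size 1: {D}, {W}; under {D} A still reaches {G,T,W} ∋ T.
size 2: {D,W}; under {D,W} A still reaches {G,T} ∋ T.
A↔T cannot be blocked by any observed set — no back-door set.

A→T: no observed back-door set.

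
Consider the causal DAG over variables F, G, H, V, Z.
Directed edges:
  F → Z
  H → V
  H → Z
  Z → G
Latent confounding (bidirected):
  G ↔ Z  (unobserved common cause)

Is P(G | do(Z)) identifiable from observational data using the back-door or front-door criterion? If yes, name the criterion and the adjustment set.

desc(Z)\{Z}={G}; candidates ⊆ {F,H,V}.
Z↔G: latent back-door arc(s) into Z.
size 0: {}; under {} Z still reaches {F,G,H,V} ∋ G.
size 1: {F}, {H}, {V}; under {F} Z still reaches {G,H,V} ∋ G.
size 2: {F,H}, {F,V}, {H,V}; under {F,H} Z still reaches {G} ∋ G.
Z↔G cannot be blocked by any observed set — no back-door set.
No mediator lies on a directed Z→…→G path.
Neither criterion identifies P(G|do(Z)) in this graph.

P(G|do(Z)): not identifiable (no BD/FD set).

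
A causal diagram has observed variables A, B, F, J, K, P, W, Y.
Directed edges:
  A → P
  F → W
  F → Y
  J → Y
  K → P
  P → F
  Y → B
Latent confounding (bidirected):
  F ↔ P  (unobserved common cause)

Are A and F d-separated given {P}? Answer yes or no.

No — A and F are d-connected given {P}.

Bayes-Ball from A | {P} reaches {B,F,K,W,Y}.
F ∈ reach(A|{P}) ⇒ A ⊥̸ F | {P}.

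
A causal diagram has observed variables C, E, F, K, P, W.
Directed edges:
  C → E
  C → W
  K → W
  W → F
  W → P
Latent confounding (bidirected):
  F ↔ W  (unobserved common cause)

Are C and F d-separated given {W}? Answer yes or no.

No — C and F are d-connected given {W}.

Bayes-Ball from C | {W} reaches {E,F,K}.
F ∈ reach(C|{W}) ⇒ C ⊥̸ F | {W}.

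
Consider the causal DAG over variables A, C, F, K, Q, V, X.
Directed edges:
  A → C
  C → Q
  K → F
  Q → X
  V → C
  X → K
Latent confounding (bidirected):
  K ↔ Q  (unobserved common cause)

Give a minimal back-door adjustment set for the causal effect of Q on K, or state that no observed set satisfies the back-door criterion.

desc(Q)\{Q}={F,K,X}; candidates ⊆ {A,C,V}.
Q↔K: latent back-door arc(s) into Q.
size 0: {}; under {} Q still reaches {A,C,F,K,V} ∋ K.
size 1: {A}, {C}, {V}; under {A} Q still reaches {C,F,K,V} ∋ K.
size 2: {A,C}, {A,V}, {C,V}; under {A,C} Q still reaches {F,K} ∋ K.
Q↔K cannot be blocked by any observed set — no back-door set.

Q→K: no observed back-door set.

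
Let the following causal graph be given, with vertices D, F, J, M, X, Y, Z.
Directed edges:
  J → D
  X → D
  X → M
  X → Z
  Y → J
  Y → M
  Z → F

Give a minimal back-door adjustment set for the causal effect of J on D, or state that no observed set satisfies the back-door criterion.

desc(J)\{J}={D}; candidates ⊆ {F,M,X,Y,Z}.
∅: J⊥D given ∅ in G with J→· removed — back-door holds.

J→D: minimal back-door set ∅.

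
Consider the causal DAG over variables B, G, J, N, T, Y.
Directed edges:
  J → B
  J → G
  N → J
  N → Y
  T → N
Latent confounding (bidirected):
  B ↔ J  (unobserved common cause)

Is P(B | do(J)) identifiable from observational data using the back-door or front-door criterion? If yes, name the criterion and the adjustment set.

P(B|do(J)): not identifiable (no BD/FD set).

desc(J)\{J}={B,G}; candidates ⊆ {N,T,Y}.
J↔B: latent back-door arc(s) into J.
size 0: {}; under {} J still reaches {B,N,T,Y} ∋ B.
size 1: {N}, {T}, {Y}; under {N} J still reaches {B} ∋ B.
size 2: {N,T}, {N,Y}, {T,Y}; under {N,T} J still reaches {B} ∋ B.
J↔B cannot be blocked by any observed set — no back-door set.
No mediator lies on a directed J→…→B path.
Neither criterion identifies P(B|do(J)) in this graph.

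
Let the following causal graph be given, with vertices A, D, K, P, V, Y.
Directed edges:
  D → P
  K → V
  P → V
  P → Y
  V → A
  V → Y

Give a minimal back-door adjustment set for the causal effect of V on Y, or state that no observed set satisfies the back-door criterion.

desc(V)\{V}={A,Y}; candidates ⊆ {D,K,P}.
size 0: {}; under {} V still reaches {D,K,P,Y} ∋ Y.
{P}: V⊥Y given {P} in G with V→· removed — back-door holds.

V→Y: minimal back-door set {P}.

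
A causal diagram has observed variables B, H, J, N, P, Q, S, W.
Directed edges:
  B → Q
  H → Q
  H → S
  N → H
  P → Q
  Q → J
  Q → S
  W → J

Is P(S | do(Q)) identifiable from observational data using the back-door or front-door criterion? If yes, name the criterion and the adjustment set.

desc(Q)\{Q}={J,S}; candidates ⊆ {B,H,N,P,W}.
size 0: {}; under {} Q still reaches {B,H,N,P,S} ∋ S.
{H}: Q⊥S given {H} in G with Q→· removed — back-door holds.
P(S|do(Q)) = Σ_{H} P(S|Q,H)·P(H).

P(S|do(Q)): backdoor, adjust for {H}.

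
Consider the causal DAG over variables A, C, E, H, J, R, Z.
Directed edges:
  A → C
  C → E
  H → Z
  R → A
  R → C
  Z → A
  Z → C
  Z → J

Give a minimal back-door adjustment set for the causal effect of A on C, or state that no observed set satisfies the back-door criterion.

A→C: minimal back-door set {R, Z}.

desc(A)\{A}={C,E}; candidates ⊆ {H,J,R,Z}.
size 0: {}; under {} A still reaches {C,E,H,J,R,Z} ∋ C.
size 1: {H}, {J}, {R} …(+1); under {H} A still reaches {C,E,J,R,Z} ∋ C.
{R,Z}: A⊥C given {R,Z} in G with A→· removed — back-door holds.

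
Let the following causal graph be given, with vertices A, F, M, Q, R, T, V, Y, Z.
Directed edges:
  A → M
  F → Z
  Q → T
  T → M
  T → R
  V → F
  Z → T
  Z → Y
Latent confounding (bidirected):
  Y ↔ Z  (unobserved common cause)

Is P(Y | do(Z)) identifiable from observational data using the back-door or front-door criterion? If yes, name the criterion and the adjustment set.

desc(Z)\{Z}={M,R,T,Y}; candidates ⊆ {A,F,Q,V}.
Z↔Y: latent back-door arc(s) into Z.
size 0: {}; under {} Z still reaches {F,V,Y} ∋ Y.
size 1: {A}, {F}, {Q} …(+1); under {A} Z still reaches {F,V,Y} ∋ Y.
size 2: {A,F}, {A,Q}, {A,V} …(+3); under {A,F} Z still reaches {Y} ∋ Y.
Z↔Y cannot be blocked by any observed set — no back-door set.
No mediator lies on a directed Z→…→Y path.
Neither criterion identifies P(Y|do(Z)) in this graph.

P(Y|do(Z)): not identifiable (no BD/FD set).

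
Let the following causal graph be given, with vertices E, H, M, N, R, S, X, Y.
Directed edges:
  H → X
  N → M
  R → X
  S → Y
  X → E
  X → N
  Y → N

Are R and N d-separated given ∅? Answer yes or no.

Bayes-Ball from R | ∅ reaches {E,M,N,X}.
N ∈ reach(R|∅) ⇒ R ⊥̸ N | ∅.

No — R and N are d-connected given ∅.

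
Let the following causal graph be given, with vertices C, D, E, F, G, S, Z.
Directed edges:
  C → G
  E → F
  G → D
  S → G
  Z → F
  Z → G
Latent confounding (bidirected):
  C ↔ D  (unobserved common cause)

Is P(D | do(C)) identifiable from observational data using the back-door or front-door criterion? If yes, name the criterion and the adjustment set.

desc(C)\{C}={D,G}; candidates ⊆ {E,F,S,Z}.
C↔D: latent back-door arc(s) into C.
size 0: {}; under {} C still reaches {D} ∋ D.
size 1: {E}, {F}, {S} …(+1); under {E} C still reaches {D} ∋ D.
size 2: {E,F}, {E,S}, {E,Z} …(+3); under {E,F} C still reaches {D} ∋ D.
C↔D cannot be blocked by any observed set — no back-door set.
{G}: (i) intercepts every directed C→D path; (ii) no back-door C→{G}; (iii) {C} blocks every back-door {G}→D. Front-door holds.
P(D|do(C)) = Σ_{G} P(G|C) Σ_{C'} P(D|G,C')P(C').

P(D|do(C)): frontdoor, adjust for {G}.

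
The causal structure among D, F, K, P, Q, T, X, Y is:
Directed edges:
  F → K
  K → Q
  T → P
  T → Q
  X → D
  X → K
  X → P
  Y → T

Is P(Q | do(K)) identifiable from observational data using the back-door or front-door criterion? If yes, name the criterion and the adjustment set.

desc(K)\{K}={Q}; candidates ⊆ {D,F,P,T,X,Y}.
∅: K⊥Q given ∅ in G with K→· removed — back-door holds.
P(Q|do(K)) = P(Q|K) — no adjustment needed.

P(Q|do(K)): backdoor, adjust for ∅.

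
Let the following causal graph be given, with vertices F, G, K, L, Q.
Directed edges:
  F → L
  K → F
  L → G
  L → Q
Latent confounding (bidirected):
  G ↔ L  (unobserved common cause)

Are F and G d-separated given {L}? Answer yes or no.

Bayes-Ball from F | {L} reaches {G,K}.
G ∈ reach(F|{L}) ⇒ F ⊥̸ G | {L}.

No — F and G are d-connected given {L}.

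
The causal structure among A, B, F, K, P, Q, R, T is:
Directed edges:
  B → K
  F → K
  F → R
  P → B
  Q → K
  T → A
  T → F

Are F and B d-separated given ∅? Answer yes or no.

Yes — F ⊥ B | ∅.

Bayes-Ball from F | ∅ reaches {A,K,R,T}.
B ∉ reach(F|∅) ⇒ F ⊥ B | ∅.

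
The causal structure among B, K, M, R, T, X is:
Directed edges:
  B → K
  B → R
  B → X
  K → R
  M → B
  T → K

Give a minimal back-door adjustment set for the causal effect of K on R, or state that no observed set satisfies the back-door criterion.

K→R: minimal back-door set {B}.

desc(K)\{K}={R}; candidates ⊆ {B,M,T,X}.
size 0: {}; under {} K still reaches {B,M,R,T,X} ∋ R.
{B}: K⊥R given {B} in G with K→· removed — back-door holds.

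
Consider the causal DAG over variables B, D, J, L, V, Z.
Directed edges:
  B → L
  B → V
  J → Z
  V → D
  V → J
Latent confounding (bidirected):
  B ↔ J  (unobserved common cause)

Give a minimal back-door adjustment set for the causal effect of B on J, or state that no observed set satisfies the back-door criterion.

desc(B)\{B}={D,J,L,V,Z}; candidates ⊆ {—}.
B↔J: latent back-door arc(s) into B.
size 0: {}; under {} B still reaches {J,Z} ∋ J.
B↔J cannot be blocked by any observed set — no back-door set.

B→J: no observed back-door set.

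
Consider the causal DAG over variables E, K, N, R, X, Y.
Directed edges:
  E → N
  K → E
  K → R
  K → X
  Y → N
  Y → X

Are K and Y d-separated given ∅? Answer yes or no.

Bayes-Ball from K | ∅ reaches {E,N,R,X}.
Y ∉ reach(K|∅) ⇒ K ⊥ Y | ∅.

Yes — K ⊥ Y | ∅.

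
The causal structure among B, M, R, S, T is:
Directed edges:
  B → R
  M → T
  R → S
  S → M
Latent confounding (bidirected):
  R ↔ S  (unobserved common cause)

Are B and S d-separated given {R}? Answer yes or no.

Bayes-Ball from B | {R} reaches {M,S,T}.
S ∈ reach(B|{R}) ⇒ B ⊥̸ S | {R}.

No — B and S are d-connected given {R}.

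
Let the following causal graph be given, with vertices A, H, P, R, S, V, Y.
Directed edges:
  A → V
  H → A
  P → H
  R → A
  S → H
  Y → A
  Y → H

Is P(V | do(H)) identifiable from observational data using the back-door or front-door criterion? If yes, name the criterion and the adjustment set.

desc(H)\{H}={A,V}; candidates ⊆ {P,R,S,Y}.
size 0: {}; under {} H still reaches {A,P,S,V,Y} ∋ V.
{Y}: H⊥V given {Y} in G with H→· removed — back-door holds.
P(V|do(H)) = Σ_{Y} P(V|H,Y)·P(Y).

P(V|do(H)): backdoor, adjust for {Y}.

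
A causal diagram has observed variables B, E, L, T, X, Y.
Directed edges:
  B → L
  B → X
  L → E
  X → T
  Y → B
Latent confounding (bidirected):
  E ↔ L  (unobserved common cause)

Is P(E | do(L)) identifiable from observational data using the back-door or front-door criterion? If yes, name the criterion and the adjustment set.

P(E|do(L)): not identifiable (no BD/FD set).

desc(L)\{L}={E}; candidates ⊆ {B,T,X,Y}.
L↔E: latent back-door arc(s) into L.
size 0: {}; under {} L still reaches {B,E,T,X,Y} ∋ E.
size 1: {B}, {T}, {X} …(+1); under {B} L still reaches {E} ∋ E.
size 2: {B,T}, {B,X}, {B,Y} …(+3); under {B,T} L still reaches {E} ∋ E.
L↔E cannot be blocked by any observed set — no back-door set.
No mediator lies on a directed L→…→E path.
Neither criterion identifies P(E|do(L)) in this graph.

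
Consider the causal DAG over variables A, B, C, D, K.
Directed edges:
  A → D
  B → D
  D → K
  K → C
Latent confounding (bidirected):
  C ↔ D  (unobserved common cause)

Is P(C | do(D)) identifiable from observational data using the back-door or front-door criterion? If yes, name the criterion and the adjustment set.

P(C|do(D)): frontdoor, adjust for {K}.

desc(D)\{D}={C,K}; candidates ⊆ {A,B}.
D↔C: latent back-door arc(s) into D.
size 0: {}; under {} D still reaches {A,B,C} ∋ C.
size 1: {A}, {B}; under {A} D still reaches {B,C} ∋ C.
size 2: {A,B}; under {A,B} D still reaches {C} ∋ C.
D↔C cannot be blocked by any observed set — no back-door set.
{K}: (i) intercepts every directed D→C path; (ii) no back-door D→{K}; (iii) {D} blocks every back-door {K}→C. Front-door holds.
P(C|do(D)) = Σ_{K} P(K|D) Σ_{D'} P(C|K,D')P(D').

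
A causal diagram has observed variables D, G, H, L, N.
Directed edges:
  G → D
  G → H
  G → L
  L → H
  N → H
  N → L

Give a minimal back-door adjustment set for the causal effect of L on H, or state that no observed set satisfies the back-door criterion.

desc(L)\{L}={H}; candidates ⊆ {D,G,N}.
size 0: {}; under {} L still reaches {D,G,H,N} ∋ H.
size 1: {D}, {G}, {N}; under {D} L still reaches {G,H,N} ∋ H.
{G,N}: L⊥H given {G,N} in G with L→· removed — back-door holds.

L→H: minimal back-door set {G, N}.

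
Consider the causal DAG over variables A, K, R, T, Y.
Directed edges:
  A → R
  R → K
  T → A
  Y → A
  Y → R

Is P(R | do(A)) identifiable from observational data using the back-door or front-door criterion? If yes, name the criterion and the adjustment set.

P(R|do(A)): backdoor, adjust for {Y}.

desc(A)\{A}={K,R}; candidates ⊆ {T,Y}.
size 0: {}; under {} A still reaches {K,R,T,Y} ∋ R.
{Y}: A⊥R given {Y} in G with A→· removed — back-door holds.
P(R|do(A)) = Σ_{Y} P(R|A,Y)·P(Y).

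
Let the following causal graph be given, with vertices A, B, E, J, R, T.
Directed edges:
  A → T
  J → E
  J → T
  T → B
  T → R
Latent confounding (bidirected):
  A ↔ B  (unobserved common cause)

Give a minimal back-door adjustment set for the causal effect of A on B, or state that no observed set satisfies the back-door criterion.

A→B: no observed back-door set.

desc(A)\{A}={B,R,T}; candidates ⊆ {E,J}.
A↔B: latent back-door arc(s) into A.
size 0: {}; under {} A still reaches {B} ∋ B.
size 1: {E}, {J}; under {E} A still reaches {B} ∋ B.
size 2: {E,J}; under {E,J} A still reaches {B} ∋ B.
A↔B cannot be blocked by any observed set — no back-door set.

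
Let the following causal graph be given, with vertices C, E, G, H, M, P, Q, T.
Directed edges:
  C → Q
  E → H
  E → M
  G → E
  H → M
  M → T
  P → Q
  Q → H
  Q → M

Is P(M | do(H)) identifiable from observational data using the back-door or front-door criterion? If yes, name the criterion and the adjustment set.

P(M|do(H)): backdoor, adjust for {E, Q}.

desc(H)\{H}={M,T}; candidates ⊆ {C,E,G,P,Q}.
size 0: {}; under {} H still reaches {C,E,G,M,P,Q,T} ∋ M.
size 1: {C}, {E}, {G} …(+2); under {C} H still reaches {E,G,M,P,Q,T} ∋ M.
{E,Q}: H⊥M given {E,Q} in G with H→· removed — back-door holds.
P(M|do(H)) = Σ_{E,Q} P(M|H,E,Q)·P(E,Q).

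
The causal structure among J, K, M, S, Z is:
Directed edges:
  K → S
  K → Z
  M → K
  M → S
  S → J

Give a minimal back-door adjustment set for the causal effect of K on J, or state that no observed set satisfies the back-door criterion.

desc(K)\{K}={J,S,Z}; candidates ⊆ {M}.
size 0: {}; under {} K still reaches {J,M,S} ∋ J.
{M}: K⊥J given {M} in G with K→· removed — back-door holds.

K→J: minimal back-door set {M}.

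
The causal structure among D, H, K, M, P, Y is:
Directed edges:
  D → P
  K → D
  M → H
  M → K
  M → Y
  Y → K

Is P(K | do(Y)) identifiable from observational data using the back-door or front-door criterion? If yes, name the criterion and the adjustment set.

P(K|do(Y)): backdoor, adjust for {M}.

desc(Y)\{Y}={D,K,P}; candidates ⊆ {H,M}.
size 0: {}; under {} Y still reaches {D,H,K,M,P} ∋ K.
{M}: Y⊥K given {M} in G with Y→· removed — back-door holds.
P(K|do(Y)) = Σ_{M} P(K|Y,M)·P(M).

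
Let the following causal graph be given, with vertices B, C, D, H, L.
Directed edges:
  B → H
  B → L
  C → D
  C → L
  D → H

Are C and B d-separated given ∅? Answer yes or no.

Yes — C ⊥ B | ∅.

Bayes-Ball from C | ∅ reaches {D,H,L}.
B ∉ reach(C|∅) ⇒ C ⊥ B | ∅.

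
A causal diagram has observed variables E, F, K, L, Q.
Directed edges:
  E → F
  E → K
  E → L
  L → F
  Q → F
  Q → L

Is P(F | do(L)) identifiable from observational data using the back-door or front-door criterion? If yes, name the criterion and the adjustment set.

desc(L)\{L}={F}; candidates ⊆ {E,K,Q}.
size 0: {}; under {} L still reaches {E,F,K,Q} ∋ F.
size 1: {E}, {K}, {Q}; under {E} L still reaches {F,Q} ∋ F.
{E,Q}: L⊥F given {E,Q} in G with L→· removed — back-door holds.
P(F|do(L)) = Σ_{E,Q} P(F|L,E,Q)·P(E,Q).

P(F|do(L)): backdoor, adjust for {E, Q}.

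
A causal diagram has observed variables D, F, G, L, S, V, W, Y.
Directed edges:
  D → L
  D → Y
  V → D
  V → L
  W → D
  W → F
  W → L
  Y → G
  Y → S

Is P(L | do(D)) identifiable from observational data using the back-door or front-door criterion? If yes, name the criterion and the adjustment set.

desc(D)\{D}={G,L,S,Y}; candidates ⊆ {F,V,W}.
size 0: {}; under {} D still reaches {F,L,V,W} ∋ L.
size 1: {F}, {V}, {W}; under {F} D still reaches {L,V,W} ∋ L.
{V,W}: D⊥L given {V,W} in G with D→· removed — back-door holds.
P(L|do(D)) = Σ_{V,W} P(L|D,V,W)·P(V,W).

P(L|do(D)): backdoor, adjust for {V, W}.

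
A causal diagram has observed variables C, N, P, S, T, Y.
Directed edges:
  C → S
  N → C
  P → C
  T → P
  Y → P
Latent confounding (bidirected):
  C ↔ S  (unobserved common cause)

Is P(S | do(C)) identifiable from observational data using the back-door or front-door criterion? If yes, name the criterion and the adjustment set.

P(S|do(C)): not identifiable (no BD/FD set).

desc(C)\{C}={S}; candidates ⊆ {N,P,T,Y}.
C↔S: latent back-door arc(s) into C.
size 0: {}; under {} C still reaches {N,P,S,T,Y} ∋ S.
size 1: {N}, {P}, {T} …(+1); under {N} C still reaches {P,S,T,Y} ∋ S.
size 2: {N,P}, {N,T}, {N,Y} …(+3); under {N,P} C still reaches {S} ∋ S.
C↔S cannot be blocked by any observed set — no back-door set.
No mediator lies on a directed C→…→S path.
Neither criterion identifies P(S|do(C)) in this graph.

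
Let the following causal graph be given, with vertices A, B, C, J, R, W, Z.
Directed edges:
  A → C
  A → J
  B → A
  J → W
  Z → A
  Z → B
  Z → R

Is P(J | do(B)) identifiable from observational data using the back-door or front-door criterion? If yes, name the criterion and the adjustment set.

P(J|do(B)): backdoor, adjust for {Z}.

desc(B)\{B}={A,C,J,W}; candidates ⊆ {R,Z}.
size 0: {}; under {} B still reaches {A,C,J,R,W,Z} ∋ J.
{Z}: B⊥J given {Z} in G with B→· removed — back-door holds.
P(J|do(B)) = Σ_{Z} P(J|B,Z)·P(Z).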